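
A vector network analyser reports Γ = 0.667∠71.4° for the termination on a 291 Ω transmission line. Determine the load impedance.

Z_L ≈ 158 + j361 Ω

Z_L = Z_0·(1 + Γ)/(1 − Γ) = 291·(1.21 + j0.632)/(0.787 − j0.632)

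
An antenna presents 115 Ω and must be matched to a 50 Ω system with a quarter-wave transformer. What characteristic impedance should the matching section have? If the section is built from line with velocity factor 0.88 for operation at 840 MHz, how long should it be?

Z_qwt ≈ 75.8 Ω; length ≈ 7.86 cm

Z_qwt = √(Z_0·R_L) = √(50 × 115) = √5750
λ = 0.88·c/f = 0.314 m, so l = λ/4 = 0.0786 m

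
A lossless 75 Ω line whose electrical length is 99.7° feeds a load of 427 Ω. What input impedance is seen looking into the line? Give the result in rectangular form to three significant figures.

Z_in ≈ 13.5 + j12.4 Ω

tan(βl) = tan(99.7°) = -5.85
Z_in = Z_0·(Z_L + jZ_0·tanβl)/(Z_0 + jZ_L·tanβl)
     = 75·(427 − j439)/(75 − j2500)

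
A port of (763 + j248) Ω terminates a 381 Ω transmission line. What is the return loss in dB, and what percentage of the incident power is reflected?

RL ≈ 8.2 dB; 15.1% of incident power reflected

Γ = (382 + j248)/(1144 + j248), |Γ| = 0.389
RL = −20·log₁₀(0.389) = 8.2 dB
P_refl/P_inc = |Γ|² = 0.151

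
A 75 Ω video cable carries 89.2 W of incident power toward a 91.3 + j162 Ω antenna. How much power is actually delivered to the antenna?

|Γ| = |(16.3 + j162)/(166.3 + j162)| = 0.701
|Γ|² = 0.492
P_refl = |Γ|²·P_inc = 43.9 W, P_del = (1 − |Γ|²)·P_inc = 45.3 W

P_delivered ≈ 45.3 W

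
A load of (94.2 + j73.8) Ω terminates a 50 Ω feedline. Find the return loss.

RL ≈ 5.5 dB

Γ = (44.2 + j73.8)/(144.2 + j73.8), |Γ| = 0.531
RL = −20·log₁₀|Γ| = −20·log₁₀(0.531)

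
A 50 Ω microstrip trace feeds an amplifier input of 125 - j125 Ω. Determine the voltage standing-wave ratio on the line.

VSWR ≈ 5.21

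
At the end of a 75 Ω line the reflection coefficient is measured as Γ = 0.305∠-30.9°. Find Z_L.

Z_L = Z_0·(1 + Γ)/(1 − Γ) = 75·(1.26 − j0.157)/(0.738 + j0.157)

Z_L ≈ 119 − j41.2 Ω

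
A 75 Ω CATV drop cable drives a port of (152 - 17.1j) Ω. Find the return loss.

Γ = (77 − j17.1)/(227 − j17.1), |Γ| = 0.346
RL = −20·log₁₀|Γ| = −20·log₁₀(0.346)

RL ≈ 9.21 dB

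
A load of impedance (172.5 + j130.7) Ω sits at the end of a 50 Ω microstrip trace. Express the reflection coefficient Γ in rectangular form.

Γ ≈ 0.666 + j0.196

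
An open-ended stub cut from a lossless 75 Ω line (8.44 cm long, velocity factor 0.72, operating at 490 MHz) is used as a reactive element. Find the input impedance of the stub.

Z_in ≈ −j28.9 Ω

λ = v/f = 0.72·c / 490 MHz = 0.441 m
βl = 2π·l/λ = 2π × 0.191 = 68.9°
tan(βl) = 2.6
For an open-ended stub, Z_in = −jZ_0·cot(βl) = −jZ_0/tan(βl)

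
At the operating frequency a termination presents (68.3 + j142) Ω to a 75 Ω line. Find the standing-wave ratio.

Γ = (Z_L − Z_0)/(Z_L + Z_0) = (-6.7 + j142)/(143.3 + j142)
|Γ| = 142/202 = 0.705
VSWR = (1 + |Γ|)/(1 − |Γ|) = 1.7/0.295

VSWR ≈ 5.77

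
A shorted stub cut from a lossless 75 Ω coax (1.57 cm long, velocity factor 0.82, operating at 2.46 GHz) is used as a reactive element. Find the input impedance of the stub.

Z_in ≈ +j113 Ω

λ = v/f = 0.82·c / 2.46 GHz = 0.1 m
βl = 2π·l/λ = 2π × 0.157 = 56.5°
tan(βl) = 1.51
For a shorted stub, Z_in = jZ_0·tan(βl)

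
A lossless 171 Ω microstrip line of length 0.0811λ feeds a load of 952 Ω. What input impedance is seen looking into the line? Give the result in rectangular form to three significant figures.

Z_in ≈ 117 − j268 Ω

βl = 2π × 0.0811 = 29.2°
tan(βl) = tan(29.2°) = 0.559
Z_in = Z_0·(Z_L + jZ_0·tanβl)/(Z_0 + jZ_L·tanβl)
     = 171·(952 + j95.6)/(171 + j532)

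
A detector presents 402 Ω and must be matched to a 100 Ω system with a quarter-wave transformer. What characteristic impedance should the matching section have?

Z_qwt = √(Z_0·R_L) = √(100 × 402) = √40200

Z_qwt ≈ 200 Ω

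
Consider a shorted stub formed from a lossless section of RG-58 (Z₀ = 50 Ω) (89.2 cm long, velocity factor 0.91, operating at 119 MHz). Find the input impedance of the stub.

λ = v/f = 0.91·c / 119 MHz = 2.29 m
βl = 2π·l/λ = 2π × 0.389 = 140°
tan(βl) = -0.84
For a shorted stub, Z_in = jZ_0·tan(βl)

Z_in ≈ −j42 Ω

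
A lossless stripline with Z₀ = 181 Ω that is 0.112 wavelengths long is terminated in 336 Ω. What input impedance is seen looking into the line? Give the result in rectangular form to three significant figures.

Z_in ≈ 166 − j108 Ω

βl = 2π × 0.112 = 40.3°
tan(βl) = tan(40.3°) = 0.849
Z_in = Z_0·(Z_L + jZ_0·tanβl)/(Z_0 + jZ_L·tanβl)
     = 181·(336 + j154)/(181 + j285)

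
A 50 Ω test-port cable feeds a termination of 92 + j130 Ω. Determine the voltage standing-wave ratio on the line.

Γ = (Z_L − Z_0)/(Z_L + Z_0) = (42 + j130)/(142 + j130)
|Γ| = 137/193 = 0.71
VSWR = (1 + |Γ|)/(1 − |Γ|) = 1.71/0.29

VSWR ≈ 5.89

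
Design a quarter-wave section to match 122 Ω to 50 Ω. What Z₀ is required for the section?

Z_qwt ≈ 78.1 Ω

Z_qwt = √(Z_0·R_L) = √(50 × 122) = √6100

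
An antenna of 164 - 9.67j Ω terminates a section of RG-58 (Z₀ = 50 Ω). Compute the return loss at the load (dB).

RL ≈ 5.45 dB

Γ = (114 − j9.67)/(214 − j9.67), |Γ| = 0.534
RL = −20·log₁₀|Γ| = −20·log₁₀(0.534)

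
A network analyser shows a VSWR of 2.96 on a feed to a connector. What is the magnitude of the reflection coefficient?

|Γ| = (S − 1)/(S + 1) = (2.96 − 1)/(2.96 + 1) = 1.96/3.96

|Γ| ≈ 0.495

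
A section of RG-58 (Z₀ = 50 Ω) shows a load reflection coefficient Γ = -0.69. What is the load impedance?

Z_L = Z_0·(1 + Γ)/(1 − Γ) = 50·(0.31)/(1.69)

Z_L ≈ 9.17 Ω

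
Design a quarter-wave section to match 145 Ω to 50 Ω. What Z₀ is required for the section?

Z_qwt ≈ 85.1 Ω

Z_qwt = √(Z_0·R_L) = √(50 × 145) = √7250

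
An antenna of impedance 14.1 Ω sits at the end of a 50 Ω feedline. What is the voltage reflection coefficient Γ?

Γ = (Z_L − Z_0)/(Z_L + Z_0) = (14.1 − 50)/(14.1 + 50) = -35.9/64.1

Γ = -0.56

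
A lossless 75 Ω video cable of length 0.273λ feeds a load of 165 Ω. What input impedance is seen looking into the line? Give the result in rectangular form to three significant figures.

Z_in ≈ 34.7 + j8.62 Ω

βl = 2π × 0.273 = 98.3°
tan(βl) = tan(98.3°) = -6.87
Z_in = Z_0·(Z_L + jZ_0·tanβl)/(Z_0 + jZ_L·tanβl)
     = 75·(165 − j515)/(75 − j1130)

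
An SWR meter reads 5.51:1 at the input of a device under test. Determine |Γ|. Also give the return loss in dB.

|Γ| ≈ 0.693; return loss ≈ 3.19 dB

|Γ| = (S − 1)/(S + 1) = (5.51 − 1)/(5.51 + 1) = 4.51/6.51
RL = −20·log₁₀|Γ| = −20·log₁₀(0.693)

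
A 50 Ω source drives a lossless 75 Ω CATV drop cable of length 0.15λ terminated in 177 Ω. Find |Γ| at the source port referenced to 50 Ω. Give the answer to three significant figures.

βl = 2π × 0.15 = 54°
tan(βl) = 1.38
Z_in = Z_0·(Z_L + jZ_0·tanβl)/(Z_0 + jZ_L·tanβl) = 44.4 − j40.8 Ω
Γ_s = (Z_in − Z_s)/(Z_in + Z_s) = (-5.65 − j40.8)/(94.4 − j40.8), |Γ_s| = 0.401

|Γ| ≈ 0.401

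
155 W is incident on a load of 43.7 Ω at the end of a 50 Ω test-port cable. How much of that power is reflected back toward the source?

P_reflected ≈ 0.701 W

Γ = (43.7 − 50)/(43.7 + 50) = -0.0672
|Γ|² = 0.00452
P_refl = |Γ|²·P_inc = 0.701 W, P_del = (1 − |Γ|²)·P_inc = 154 W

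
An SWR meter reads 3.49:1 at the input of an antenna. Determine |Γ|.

|Γ| ≈ 0.555

|Γ| = (S − 1)/(S + 1) = (3.49 − 1)/(3.49 + 1) = 2.49/4.49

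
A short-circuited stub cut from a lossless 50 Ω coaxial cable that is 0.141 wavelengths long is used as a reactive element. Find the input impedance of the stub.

βl = 2π × 0.141 = 50.8°
tan(βl) = 1.22
For a short-circuited stub, Z_in = jZ_0·tan(βl)

Z_in ≈ +j61.2 Ω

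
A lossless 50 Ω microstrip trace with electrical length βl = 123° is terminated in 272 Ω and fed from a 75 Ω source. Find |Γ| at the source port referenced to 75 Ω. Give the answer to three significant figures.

|Γ| ≈ 0.745

tan(βl) = -1.54
Z_in = Z_0·(Z_L + jZ_0·tanβl)/(Z_0 + jZ_L·tanβl) = 12.9 + j30.9 Ω
Γ_s = (Z_in − Z_s)/(Z_in + Z_s) = (-62.1 + j30.9)/(87.9 + j30.9), |Γ_s| = 0.745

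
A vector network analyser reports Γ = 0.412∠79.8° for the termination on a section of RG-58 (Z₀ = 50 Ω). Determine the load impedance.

Z_L ≈ 40.5 + j39.6 Ω

Z_L = Z_0·(1 + Γ)/(1 − Γ) = 50·(1.07 + j0.405)/(0.927 − j0.405)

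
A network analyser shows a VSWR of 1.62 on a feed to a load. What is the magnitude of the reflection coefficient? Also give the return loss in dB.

|Γ| ≈ 0.237; return loss ≈ 12.5 dB

|Γ| = (S − 1)/(S + 1) = (1.62 − 1)/(1.62 + 1) = 0.62/2.62
RL = −20·log₁₀|Γ| = −20·log₁₀(0.237)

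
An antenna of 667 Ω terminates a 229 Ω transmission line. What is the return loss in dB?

RL ≈ 6.22 dB

Γ = (667 − 229)/(667 + 229) = 0.489
RL = −20·log₁₀|Γ| = −20·log₁₀(0.489)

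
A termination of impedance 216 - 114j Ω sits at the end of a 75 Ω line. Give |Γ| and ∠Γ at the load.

Γ = (Z_L − Z_0)/(Z_L + Z_0) = (141 − j114)/(291 − j114)
|Γ| = 181/313 = 0.58

Γ ≈ 0.58 ∠ -17.6°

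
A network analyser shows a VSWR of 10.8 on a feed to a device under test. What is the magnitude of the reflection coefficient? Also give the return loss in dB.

|Γ| = (S − 1)/(S + 1) = (10.8 − 1)/(10.8 + 1) = 9.8/11.8
RL = −20·log₁₀|Γ| = −20·log₁₀(0.831)

|Γ| ≈ 0.831; return loss ≈ 1.61 dB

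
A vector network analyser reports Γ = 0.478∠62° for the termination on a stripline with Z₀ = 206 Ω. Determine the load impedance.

Z_L = Z_0·(1 + Γ)/(1 − Γ) = 206·(1.22 + j0.422)/(0.776 − j0.422)

Z_L ≈ 204 + j223 Ω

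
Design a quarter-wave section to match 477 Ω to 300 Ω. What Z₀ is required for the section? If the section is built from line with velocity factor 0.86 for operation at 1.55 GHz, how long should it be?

Z_qwt ≈ 378 Ω; length ≈ 4.16 cm

Z_qwt = √(Z_0·R_L) = √(300 × 477) = √143100
λ = 0.86·c/f = 0.166 m, so l = λ/4 = 0.0416 m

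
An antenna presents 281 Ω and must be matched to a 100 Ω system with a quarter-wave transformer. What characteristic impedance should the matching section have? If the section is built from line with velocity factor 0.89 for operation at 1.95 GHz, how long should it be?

Z_qwt ≈ 168 Ω; length ≈ 3.42 cm

Z_qwt = √(Z_0·R_L) = √(100 × 281) = √28100
λ = 0.89·c/f = 0.137 m, so l = λ/4 = 0.0342 m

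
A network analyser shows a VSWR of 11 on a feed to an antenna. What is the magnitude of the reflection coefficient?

|Γ| ≈ 0.833

|Γ| = (S − 1)/(S + 1) = (11 − 1)/(11 + 1) = 10/12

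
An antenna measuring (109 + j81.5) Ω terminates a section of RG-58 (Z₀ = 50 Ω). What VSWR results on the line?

VSWR ≈ 3.58

Γ = (Z_L − Z_0)/(Z_L + Z_0) = (59 + j81.5)/(159 + j81.5)
|Γ| = 101/179 = 0.563
VSWR = (1 + |Γ|)/(1 − |Γ|) = 1.56/0.437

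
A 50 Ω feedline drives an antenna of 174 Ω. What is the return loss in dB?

Γ = (174 − 50)/(174 + 50) = 0.554
RL = −20·log₁₀|Γ| = −20·log₁₀(0.554)

RL ≈ 5.14 dB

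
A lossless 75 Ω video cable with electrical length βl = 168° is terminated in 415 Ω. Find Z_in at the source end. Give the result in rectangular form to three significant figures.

tan(βl) = tan(168°) = -0.213
Z_in = Z_0·(Z_L + jZ_0·tanβl)/(Z_0 + jZ_L·tanβl)
     = 75·(415 − j15.9)/(75 − j88.2)

Z_in ≈ 182 + j198 Ω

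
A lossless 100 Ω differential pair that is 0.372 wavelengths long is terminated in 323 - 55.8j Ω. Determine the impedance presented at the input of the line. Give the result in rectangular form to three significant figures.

βl = 2π × 0.372 = 134°
tan(βl) = tan(134°) = -1.04
Z_in = Z_0·(Z_L + jZ_0·tanβl)/(Z_0 + jZ_L·tanβl)
     = 100·(323 − j160)/(42.1 − j335)

Z_in ≈ 58.7 + j88.9 Ω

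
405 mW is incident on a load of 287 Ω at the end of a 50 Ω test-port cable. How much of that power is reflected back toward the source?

P_reflected ≈ 200 mW

Γ = (287 − 50)/(287 + 50) = 0.703
|Γ|² = 0.495
P_refl = |Γ|²·P_inc = 200 mW, P_del = (1 − |Γ|²)·P_inc = 205 mW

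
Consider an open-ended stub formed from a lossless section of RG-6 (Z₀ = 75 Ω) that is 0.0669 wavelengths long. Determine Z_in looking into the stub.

Z_in ≈ −j168 Ω

βl = 2π × 0.0669 = 24.1°
tan(βl) = 0.447
For an open-ended stub, Z_in = −jZ_0·cot(βl) = −jZ_0/tan(βl)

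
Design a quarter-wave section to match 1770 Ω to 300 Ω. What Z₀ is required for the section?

Z_qwt = √(Z_0·R_L) = √(300 × 1770) = √531000

Z_qwt ≈ 729 Ω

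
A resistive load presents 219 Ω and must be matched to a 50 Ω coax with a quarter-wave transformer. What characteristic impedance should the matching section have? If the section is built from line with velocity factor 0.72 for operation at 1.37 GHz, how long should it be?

Z_qwt = √(Z_0·R_L) = √(50 × 219) = √10950
λ = 0.72·c/f = 0.158 m, so l = λ/4 = 0.0394 m

Z_qwt ≈ 105 Ω; length ≈ 3.94 cm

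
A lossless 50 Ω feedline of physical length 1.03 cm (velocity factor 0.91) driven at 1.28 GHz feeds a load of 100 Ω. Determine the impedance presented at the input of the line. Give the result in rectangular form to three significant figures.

λ = v/f = 0.91·c / 1.28 GHz = 0.213 m
βl = 2π·l/λ = 2π × 0.0483 = 17.4°
tan(βl) = tan(17.4°) = 0.313
Z_in = Z_0·(Z_L + jZ_0·tanβl)/(Z_0 + jZ_L·tanβl)
     = 50·(100 + j15.7)/(50 + j31.3)

Z_in ≈ 78.9 − j33.7 Ω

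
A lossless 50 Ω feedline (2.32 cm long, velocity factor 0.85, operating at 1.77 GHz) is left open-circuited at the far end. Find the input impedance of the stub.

Z_in ≈ −j31.3 Ω

λ = v/f = 0.85·c / 1.77 GHz = 0.144 m
βl = 2π·l/λ = 2π × 0.161 = 58°
tan(βl) = 1.6
For an open-circuited stub, Z_in = −jZ_0·cot(βl) = −jZ_0/tan(βl)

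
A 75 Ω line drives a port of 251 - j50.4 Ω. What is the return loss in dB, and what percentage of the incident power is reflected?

Γ = (176 − j50.4)/(326 − j50.4), |Γ| = 0.555
RL = −20·log₁₀(0.555) = 5.11 dB
P_refl/P_inc = |Γ|² = 0.308

RL ≈ 5.11 dB; 30.8% of incident power reflected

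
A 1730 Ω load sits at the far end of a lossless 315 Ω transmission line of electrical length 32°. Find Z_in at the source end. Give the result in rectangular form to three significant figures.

tan(βl) = tan(32°) = 0.625
Z_in = Z_0·(Z_L + jZ_0·tanβl)/(Z_0 + jZ_L·tanβl)
     = 315·(1730 + j197)/(315 + j1080)

Z_in ≈ 188 − j449 Ω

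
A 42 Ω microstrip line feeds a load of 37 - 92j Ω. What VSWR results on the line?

Γ = (Z_L − Z_0)/(Z_L + Z_0) = (-5 − j92)/(79 − j92)
|Γ| = 92.1/121 = 0.76
VSWR = (1 + |Γ|)/(1 − |Γ|) = 1.76/0.24

VSWR ≈ 7.33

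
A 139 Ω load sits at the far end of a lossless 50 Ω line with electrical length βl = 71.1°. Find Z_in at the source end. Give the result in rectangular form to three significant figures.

Z_in ≈ 19.8 − j14.7 Ω

tan(βl) = tan(71.1°) = 2.92
Z_in = Z_0·(Z_L + jZ_0·tanβl)/(Z_0 + jZ_L·tanβl)
     = 50·(139 + j146)/(50 + j406)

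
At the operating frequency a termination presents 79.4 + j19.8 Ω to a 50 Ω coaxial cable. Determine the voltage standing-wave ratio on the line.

VSWR ≈ 1.74

Γ = (Z_L − Z_0)/(Z_L + Z_0) = (29.4 + j19.8)/(129.4 + j19.8)
|Γ| = 35.4/131 = 0.271
VSWR = (1 + |Γ|)/(1 − |Γ|) = 1.27/0.729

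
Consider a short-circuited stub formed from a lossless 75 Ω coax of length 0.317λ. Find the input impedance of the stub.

Z_in ≈ −j168 Ω

βl = 2π × 0.317 = 114°
tan(βl) = -2.23
For a short-circuited stub, Z_in = jZ_0·tan(βl)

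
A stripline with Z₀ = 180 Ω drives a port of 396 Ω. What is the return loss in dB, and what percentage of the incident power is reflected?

RL ≈ 8.52 dB; 14.1% of incident power reflected

Γ = (396 − 180)/(396 + 180) = 0.375
RL = −20·log₁₀(0.375) = 8.52 dB
P_refl/P_inc = |Γ|² = 0.141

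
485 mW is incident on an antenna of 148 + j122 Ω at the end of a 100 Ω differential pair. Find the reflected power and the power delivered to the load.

|Γ| = |(48 + j122)/(248 + j122)| = 0.474
|Γ|² = 0.225
P_refl = |Γ|²·P_inc = 109 mW, P_del = (1 − |Γ|²)·P_inc = 376 mW

P_reflected ≈ 109 mW; P_delivered ≈ 376 mW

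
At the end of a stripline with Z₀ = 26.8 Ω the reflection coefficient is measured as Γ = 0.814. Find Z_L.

Z_L = Z_0·(1 + Γ)/(1 − Γ) = 26.8·(1.81)/(0.186)

Z_L ≈ 261 Ω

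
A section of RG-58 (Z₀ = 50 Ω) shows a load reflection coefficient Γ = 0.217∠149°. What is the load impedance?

Z_L = Z_0·(1 + Γ)/(1 − Γ) = 50·(0.814 + j0.112)/(1.19 − j0.112)

Z_L ≈ 33.6 + j7.88 Ω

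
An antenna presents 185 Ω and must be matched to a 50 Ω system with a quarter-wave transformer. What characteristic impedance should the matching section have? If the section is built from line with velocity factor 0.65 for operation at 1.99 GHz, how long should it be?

Z_qwt ≈ 96.2 Ω; length ≈ 2.45 cm

Z_qwt = √(Z_0·R_L) = √(50 × 185) = √9250
λ = 0.65·c/f = 0.098 m, so l = λ/4 = 0.0245 m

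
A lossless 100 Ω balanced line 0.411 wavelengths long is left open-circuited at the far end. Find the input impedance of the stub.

βl = 2π × 0.411 = 148°
tan(βl) = -0.626
For an open-circuited stub, Z_in = −jZ_0·cot(βl) = −jZ_0/tan(βl)

Z_in ≈ +j160 Ω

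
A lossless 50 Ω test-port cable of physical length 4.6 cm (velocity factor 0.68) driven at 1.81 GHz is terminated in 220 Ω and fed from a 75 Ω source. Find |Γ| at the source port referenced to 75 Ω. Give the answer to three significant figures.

|Γ| ≈ 0.605

λ = v/f = 0.68·c / 1.81 GHz = 0.113 m
βl = 2π·l/λ = 2π × 0.408 = 147°
tan(βl) = -0.651
Z_in = Z_0·(Z_L + jZ_0·tanβl)/(Z_0 + jZ_L·tanβl) = 34 + j64.9 Ω
Γ_s = (Z_in − Z_s)/(Z_in + Z_s) = (-41 + j64.9)/(109 + j64.9), |Γ_s| = 0.605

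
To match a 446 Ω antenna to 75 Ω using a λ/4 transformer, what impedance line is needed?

Z_qwt ≈ 183 Ω

Z_qwt = √(Z_0·R_L) = √(75 × 446) = √33450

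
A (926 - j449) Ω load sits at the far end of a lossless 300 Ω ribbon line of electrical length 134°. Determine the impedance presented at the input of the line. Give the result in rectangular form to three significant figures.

tan(βl) = tan(134°) = -1.04
Z_in = Z_0·(Z_L + jZ_0·tanβl)/(Z_0 + jZ_L·tanβl)
     = 300·(926 − j760)/(-165 − j959)

Z_in ≈ 182 + j321 Ω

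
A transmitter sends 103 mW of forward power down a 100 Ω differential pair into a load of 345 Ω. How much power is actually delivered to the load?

P_delivered ≈ 71.8 mW

Γ = (345 − 100)/(345 + 100) = 0.551
|Γ|² = 0.303
P_refl = |Γ|²·P_inc = 31.2 mW, P_del = (1 − |Γ|²)·P_inc = 71.8 mW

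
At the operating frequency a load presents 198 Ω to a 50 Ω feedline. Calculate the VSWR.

VSWR ≈ 3.96

For a purely resistive load, VSWR = R_L/Z_0 or Z_0/R_L (whichever > 1) = 198/50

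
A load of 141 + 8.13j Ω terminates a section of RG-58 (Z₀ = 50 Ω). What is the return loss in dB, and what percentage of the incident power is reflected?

RL ≈ 6.41 dB; 22.8% of incident power reflected

Γ = (91 + j8.13)/(191 + j8.13), |Γ| = 0.478
RL = −20·log₁₀(0.478) = 6.41 dB
P_refl/P_inc = |Γ|² = 0.228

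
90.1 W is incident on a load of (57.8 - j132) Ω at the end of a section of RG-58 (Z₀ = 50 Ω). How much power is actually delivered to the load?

P_delivered ≈ 35.9 W

|Γ| = |(7.8 − j132)/(107.8 − j132)| = 0.776
|Γ|² = 0.602
P_refl = |Γ|²·P_inc = 54.2 W, P_del = (1 − |Γ|²)·P_inc = 35.9 W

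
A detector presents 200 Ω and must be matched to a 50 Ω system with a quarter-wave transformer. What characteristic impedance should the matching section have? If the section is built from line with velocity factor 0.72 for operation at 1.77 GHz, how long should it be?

Z_qwt ≈ 100 Ω; length ≈ 3.05 cm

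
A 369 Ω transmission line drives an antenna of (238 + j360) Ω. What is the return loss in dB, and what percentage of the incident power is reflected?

RL ≈ 5.31 dB; 29.5% of incident power reflected

Γ = (-131 + j360)/(607 + j360), |Γ| = 0.543
RL = −20·log₁₀(0.543) = 5.31 dB
P_refl/P_inc = |Γ|² = 0.295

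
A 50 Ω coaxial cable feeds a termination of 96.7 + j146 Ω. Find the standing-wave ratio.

Γ = (Z_L − Z_0)/(Z_L + Z_0) = (46.7 + j146)/(146.7 + j146)
|Γ| = 153/207 = 0.741
VSWR = (1 + |Γ|)/(1 − |Γ|) = 1.74/0.259

VSWR ≈ 6.71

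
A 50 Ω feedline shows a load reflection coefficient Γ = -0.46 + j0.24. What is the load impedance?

Z_L ≈ 16.7 + j11 Ω

Z_L = Z_0·(1 + Γ)/(1 − Γ) = 50·(0.54 + j0.24)/(1.46 − j0.24)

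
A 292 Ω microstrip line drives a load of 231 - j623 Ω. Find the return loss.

RL ≈ 2.28 dB

Γ = (-61 − j623)/(523 − j623), |Γ| = 0.77
RL = −20·log₁₀|Γ| = −20·log₁₀(0.77)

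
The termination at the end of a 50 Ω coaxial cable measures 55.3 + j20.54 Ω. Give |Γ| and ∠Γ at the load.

Γ ≈ 0.198 ∠ 64.5°

Γ = (Z_L − Z_0)/(Z_L + Z_0) = (5.3 + j20.54)/(105.3 + j20.54)
|Γ| = 21.2/107 = 0.198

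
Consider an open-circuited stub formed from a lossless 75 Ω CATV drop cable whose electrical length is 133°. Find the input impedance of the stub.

tan(βl) = -1.07
For an open-circuited stub, Z_in = −jZ_0·cot(βl) = −jZ_0/tan(βl)

Z_in ≈ +j69.9 Ω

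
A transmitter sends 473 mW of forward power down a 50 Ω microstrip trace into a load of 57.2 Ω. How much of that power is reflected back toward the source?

Γ = (57.2 − 50)/(57.2 + 50) = 0.0672
|Γ|² = 0.00451
P_refl = |Γ|²·P_inc = 2.13 mW, P_del = (1 − |Γ|²)·P_inc = 471 mW

P_reflected ≈ 2.13 mW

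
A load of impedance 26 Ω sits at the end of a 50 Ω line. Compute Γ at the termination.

Γ = -0.316

Γ = (Z_L − Z_0)/(Z_L + Z_0) = (26 − 50)/(26 + 50) = -24/76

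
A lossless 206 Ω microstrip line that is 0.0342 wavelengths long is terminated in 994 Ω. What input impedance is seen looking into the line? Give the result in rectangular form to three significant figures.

βl = 2π × 0.0342 = 12.3°
tan(βl) = tan(12.3°) = 0.218
Z_in = Z_0·(Z_L + jZ_0·tanβl)/(Z_0 + jZ_L·tanβl)
     = 206·(994 + j45)/(206 + j217)

Z_in ≈ 494 − j475 Ω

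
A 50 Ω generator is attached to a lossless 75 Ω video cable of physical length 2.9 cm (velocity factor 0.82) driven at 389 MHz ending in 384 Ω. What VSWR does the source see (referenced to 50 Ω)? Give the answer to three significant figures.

VSWR ≈ 7.34

λ = v/f = 0.82·c / 389 MHz = 0.632 m
βl = 2π·l/λ = 2π × 0.0459 = 16.5°
tan(βl) = 0.296
Z_in = Z_0·(Z_L + jZ_0·tanβl)/(Z_0 + jZ_L·tanβl) = 126 − j170 Ω
Γ_s = (Z_in − Z_s)/(Z_in + Z_s) = (76.5 − j170)/(176 − j170), |Γ_s| = 0.76
VSWR = (1 + |Γ_s|)/(1 − |Γ_s|)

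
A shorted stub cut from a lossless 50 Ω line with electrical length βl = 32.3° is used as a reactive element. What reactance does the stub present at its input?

tan(βl) = 0.632
For a shorted stub, Z_in = jZ_0·tan(βl)

X_in ≈ 31.6 Ω (inductive)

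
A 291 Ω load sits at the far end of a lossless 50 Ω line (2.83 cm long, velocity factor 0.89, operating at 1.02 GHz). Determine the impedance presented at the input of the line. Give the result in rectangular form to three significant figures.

Z_in ≈ 20.8 − j57.5 Ω

λ = v/f = 0.89·c / 1.02 GHz = 0.262 m
βl = 2π·l/λ = 2π × 0.108 = 38.9°
tan(βl) = tan(38.9°) = 0.807
Z_in = Z_0·(Z_L + jZ_0·tanβl)/(Z_0 + jZ_L·tanβl)
     = 50·(291 + j40.4)/(50 + j235)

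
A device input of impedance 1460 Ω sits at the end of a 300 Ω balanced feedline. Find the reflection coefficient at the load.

Γ = 0.659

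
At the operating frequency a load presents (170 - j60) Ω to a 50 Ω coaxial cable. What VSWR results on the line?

VSWR ≈ 3.86

Γ = (Z_L − Z_0)/(Z_L + Z_0) = (120 − j60)/(220 − j60)
|Γ| = 134/228 = 0.588
VSWR = (1 + |Γ|)/(1 − |Γ|) = 1.59/0.412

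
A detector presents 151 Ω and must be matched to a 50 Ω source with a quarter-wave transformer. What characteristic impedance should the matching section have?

Z_qwt ≈ 86.9 Ω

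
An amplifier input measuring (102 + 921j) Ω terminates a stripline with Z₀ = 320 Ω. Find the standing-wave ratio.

VSWR ≈ 29.4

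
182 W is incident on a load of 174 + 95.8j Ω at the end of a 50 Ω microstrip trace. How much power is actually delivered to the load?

|Γ| = |(124 + j95.8)/(224 + j95.8)| = 0.643
|Γ|² = 0.414
P_refl = |Γ|²·P_inc = 75.3 W, P_del = (1 − |Γ|²)·P_inc = 107 W

P_delivered ≈ 107 W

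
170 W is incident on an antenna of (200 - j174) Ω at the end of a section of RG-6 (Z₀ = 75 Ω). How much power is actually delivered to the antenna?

P_delivered ≈ 96.3 W

|Γ| = |(125 − j174)/(275 − j174)| = 0.658
|Γ|² = 0.433
P_refl = |Γ|²·P_inc = 73.7 W, P_del = (1 − |Γ|²)·P_inc = 96.3 W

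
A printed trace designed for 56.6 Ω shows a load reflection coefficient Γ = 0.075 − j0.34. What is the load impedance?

Z_L = Z_0·(1 + Γ)/(1 − Γ) = 56.6·(1.07 − j0.34)/(0.925 + j0.34)

Z_L ≈ 51.2 − j39.6 Ω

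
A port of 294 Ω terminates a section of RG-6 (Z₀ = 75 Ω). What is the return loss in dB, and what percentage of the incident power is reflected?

RL ≈ 4.53 dB; 35.2% of incident power reflected

Γ = (294 − 75)/(294 + 75) = 0.593
RL = −20·log₁₀(0.593) = 4.53 dB
P_refl/P_inc = |Γ|² = 0.352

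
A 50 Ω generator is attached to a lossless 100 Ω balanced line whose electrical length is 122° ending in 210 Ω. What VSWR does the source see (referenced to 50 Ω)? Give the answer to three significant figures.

tan(βl) = -1.6
Z_in = Z_0·(Z_L + jZ_0·tanβl)/(Z_0 + jZ_L·tanβl) = 60.8 + j44.4 Ω
Γ_s = (Z_in − Z_s)/(Z_in + Z_s) = (10.8 + j44.4)/(111 + j44.4), |Γ_s| = 0.383
VSWR = (1 + |Γ_s|)/(1 − |Γ_s|)

VSWR ≈ 2.24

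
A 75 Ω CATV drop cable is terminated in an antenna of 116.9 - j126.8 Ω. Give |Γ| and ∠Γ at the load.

Γ ≈ 0.581 ∠ -38.3°

Γ = (Z_L − Z_0)/(Z_L + Z_0) = (41.9 − j126.8)/(191.9 − j126.8)
|Γ| = 134/230 = 0.581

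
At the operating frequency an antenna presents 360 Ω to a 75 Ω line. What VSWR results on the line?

Γ = (360 − 75)/(360 + 75) = 0.655
VSWR = (1 + 0.655)/(1 − 0.655)

VSWR ≈ 4.8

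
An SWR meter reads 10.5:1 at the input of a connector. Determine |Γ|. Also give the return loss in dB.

|Γ| ≈ 0.826; return loss ≈ 1.66 dB

|Γ| = (S − 1)/(S + 1) = (10.5 − 1)/(10.5 + 1) = 9.5/11.5
RL = −20·log₁₀|Γ| = −20·log₁₀(0.826)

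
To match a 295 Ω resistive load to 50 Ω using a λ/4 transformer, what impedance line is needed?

Z_qwt = √(Z_0·R_L) = √(50 × 295) = √14750

Z_qwt ≈ 121 Ω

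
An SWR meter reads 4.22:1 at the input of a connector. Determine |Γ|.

|Γ| ≈ 0.617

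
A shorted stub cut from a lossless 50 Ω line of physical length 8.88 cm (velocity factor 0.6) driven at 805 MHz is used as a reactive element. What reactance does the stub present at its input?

λ = v/f = 0.6·c / 805 MHz = 0.224 m
βl = 2π·l/λ = 2π × 0.397 = 143°
tan(βl) = -0.754
For a shorted stub, Z_in = jZ_0·tan(βl)

X_in ≈ -37.7 Ω (capacitive)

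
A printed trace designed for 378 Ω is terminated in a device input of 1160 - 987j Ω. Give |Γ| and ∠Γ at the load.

Γ = (Z_L − Z_0)/(Z_L + Z_0) = (782 − j987)/(1538 − j987)
|Γ| = 1260/1830 = 0.689

Γ ≈ 0.689 ∠ -18.9°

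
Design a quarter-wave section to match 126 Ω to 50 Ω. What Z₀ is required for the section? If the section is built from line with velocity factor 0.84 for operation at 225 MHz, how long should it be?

Z_qwt = √(Z_0·R_L) = √(50 × 126) = √6300
λ = 0.84·c/f = 1.12 m, so l = λ/4 = 0.28 m

Z_qwt ≈ 79.4 Ω; length ≈ 28 cm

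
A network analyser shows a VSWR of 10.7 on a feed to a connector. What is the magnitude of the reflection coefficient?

|Γ| ≈ 0.829

|Γ| = (S − 1)/(S + 1) = (10.7 − 1)/(10.7 + 1) = 9.7/11.7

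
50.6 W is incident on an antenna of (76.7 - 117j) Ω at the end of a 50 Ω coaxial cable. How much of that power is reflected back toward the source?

|Γ| = |(26.7 − j117)/(126.7 − j117)| = 0.696
|Γ|² = 0.484
P_refl = |Γ|²·P_inc = 24.5 W, P_del = (1 − |Γ|²)·P_inc = 26.1 W

P_reflected ≈ 24.5 W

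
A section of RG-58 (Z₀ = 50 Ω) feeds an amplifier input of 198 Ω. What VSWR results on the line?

VSWR ≈ 3.96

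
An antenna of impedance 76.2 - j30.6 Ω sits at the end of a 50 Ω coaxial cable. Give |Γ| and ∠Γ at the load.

Γ ≈ 0.31 ∠ -35.8°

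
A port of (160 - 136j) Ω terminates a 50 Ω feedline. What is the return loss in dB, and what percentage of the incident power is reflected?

Γ = (110 − j136)/(210 − j136), |Γ| = 0.699
RL = −20·log₁₀(0.699) = 3.11 dB
P_refl/P_inc = |Γ|² = 0.489

RL ≈ 3.11 dB; 48.9% of incident power reflected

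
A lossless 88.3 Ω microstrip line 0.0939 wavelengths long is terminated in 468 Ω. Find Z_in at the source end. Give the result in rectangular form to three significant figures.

βl = 2π × 0.0939 = 33.8°
tan(βl) = tan(33.8°) = 0.67
Z_in = Z_0·(Z_L + jZ_0·tanβl)/(Z_0 + jZ_L·tanβl)
     = 88.3·(468 + j59.1)/(88.3 + j313)

Z_in ≈ 49.9 − j118 Ω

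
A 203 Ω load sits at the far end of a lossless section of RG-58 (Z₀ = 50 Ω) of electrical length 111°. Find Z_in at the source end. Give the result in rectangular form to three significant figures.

tan(βl) = tan(111°) = -2.61
Z_in = Z_0·(Z_L + jZ_0·tanβl)/(Z_0 + jZ_L·tanβl)
     = 50·(203 − j130)/(50 − j529)

Z_in ≈ 14 + j17.9 Ω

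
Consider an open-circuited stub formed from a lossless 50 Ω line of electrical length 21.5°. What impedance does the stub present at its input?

Z_in ≈ −j127 Ω

tan(βl) = 0.394
For an open-circuited stub, Z_in = −jZ_0·cot(βl) = −jZ_0/tan(βl)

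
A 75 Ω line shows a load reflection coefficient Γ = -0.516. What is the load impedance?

Z_L = Z_0·(1 + Γ)/(1 − Γ) = 75·(0.484)/(1.52)

Z_L ≈ 23.9 Ω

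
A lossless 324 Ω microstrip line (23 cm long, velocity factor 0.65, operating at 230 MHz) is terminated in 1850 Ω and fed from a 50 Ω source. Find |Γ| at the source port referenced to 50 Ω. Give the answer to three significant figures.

λ = v/f = 0.65·c / 230 MHz = 0.848 m
βl = 2π·l/λ = 2π × 0.271 = 97.7°
tan(βl) = -7.43
Z_in = Z_0·(Z_L + jZ_0·tanβl)/(Z_0 + jZ_L·tanβl) = 57.7 + j42.2 Ω
Γ_s = (Z_in − Z_s)/(Z_in + Z_s) = (7.74 + j42.2)/(108 + j42.2), |Γ_s| = 0.371

|Γ| ≈ 0.371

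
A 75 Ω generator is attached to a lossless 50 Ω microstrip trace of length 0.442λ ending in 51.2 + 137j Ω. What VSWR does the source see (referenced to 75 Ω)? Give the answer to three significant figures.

VSWR ≈ 9.19

βl = 2π × 0.442 = 159°
tan(βl) = -0.381
Z_in = Z_0·(Z_L + jZ_0·tanβl)/(Z_0 + jZ_L·tanβl) = 13.5 + j60.2 Ω
Γ_s = (Z_in − Z_s)/(Z_in + Z_s) = (-61.5 + j60.2)/(88.5 + j60.2), |Γ_s| = 0.804
VSWR = (1 + |Γ_s|)/(1 − |Γ_s|)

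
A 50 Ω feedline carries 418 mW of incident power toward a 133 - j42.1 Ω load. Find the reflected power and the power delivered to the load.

|Γ| = |(83 − j42.1)/(183 − j42.1)| = 0.496
|Γ|² = 0.246
P_refl = |Γ|²·P_inc = 103 mW, P_del = (1 − |Γ|²)·P_inc = 315 mW

P_reflected ≈ 103 mW; P_delivered ≈ 315 mW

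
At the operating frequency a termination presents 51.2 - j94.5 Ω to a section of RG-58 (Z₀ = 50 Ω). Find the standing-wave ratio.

VSWR ≈ 5.3

Γ = (Z_L − Z_0)/(Z_L + Z_0) = (1.2 − j94.5)/(101.2 − j94.5)
|Γ| = 94.5/138 = 0.683
VSWR = (1 + |Γ|)/(1 − |Γ|) = 1.68/0.317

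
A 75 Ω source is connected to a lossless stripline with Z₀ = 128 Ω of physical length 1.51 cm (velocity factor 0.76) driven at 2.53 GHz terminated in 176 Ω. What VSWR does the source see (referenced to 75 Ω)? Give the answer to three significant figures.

λ = v/f = 0.76·c / 2.53 GHz = 0.0901 m
βl = 2π·l/λ = 2π × 0.168 = 60.3°
tan(βl) = 1.75
Z_in = Z_0·(Z_L + jZ_0·tanβl)/(Z_0 + jZ_L·tanβl) = 105 − j29.3 Ω
Γ_s = (Z_in − Z_s)/(Z_in + Z_s) = (30.2 − j29.3)/(180 − j29.3), |Γ_s| = 0.231
VSWR = (1 + |Γ_s|)/(1 − |Γ_s|)

VSWR ≈ 1.6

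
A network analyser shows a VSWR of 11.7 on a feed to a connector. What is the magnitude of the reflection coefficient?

|Γ| = (S − 1)/(S + 1) = (11.7 − 1)/(11.7 + 1) = 10.7/12.7

|Γ| ≈ 0.843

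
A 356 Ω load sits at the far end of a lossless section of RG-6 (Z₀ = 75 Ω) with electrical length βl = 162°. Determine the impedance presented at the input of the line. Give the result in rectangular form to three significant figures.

Z_in ≈ 116 + j155 Ω

tan(βl) = tan(162°) = -0.325
Z_in = Z_0·(Z_L + jZ_0·tanβl)/(Z_0 + jZ_L·tanβl)
     = 75·(356 − j24.4)/(75 − j116)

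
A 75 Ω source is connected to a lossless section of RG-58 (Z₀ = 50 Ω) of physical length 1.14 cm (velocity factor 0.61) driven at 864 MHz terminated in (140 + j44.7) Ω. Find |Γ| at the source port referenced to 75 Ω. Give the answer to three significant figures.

λ = v/f = 0.61·c / 864 MHz = 0.212 m
βl = 2π·l/λ = 2π × 0.0538 = 19.4°
tan(βl) = 0.352
Z_in = Z_0·(Z_L + jZ_0·tanβl)/(Z_0 + jZ_L·tanβl) = 109 − j66.1 Ω
Γ_s = (Z_in − Z_s)/(Z_in + Z_s) = (34.3 − j66.1)/(184 − j66.1), |Γ_s| = 0.38

|Γ| ≈ 0.38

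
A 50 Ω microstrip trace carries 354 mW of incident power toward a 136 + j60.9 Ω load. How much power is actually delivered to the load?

P_delivered ≈ 251 mW

|Γ| = |(86 + j60.9)/(186 + j60.9)| = 0.538
|Γ|² = 0.29
P_refl = |Γ|²·P_inc = 103 mW, P_del = (1 − |Γ|²)·P_inc = 251 mW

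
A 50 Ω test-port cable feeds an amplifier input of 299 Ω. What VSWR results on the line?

For a purely resistive load, VSWR = R_L/Z_0 or Z_0/R_L (whichever > 1) = 299/50

VSWR ≈ 5.98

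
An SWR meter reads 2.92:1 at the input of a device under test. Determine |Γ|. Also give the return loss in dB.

|Γ| = (S − 1)/(S + 1) = (2.92 − 1)/(2.92 + 1) = 1.92/3.92
RL = −20·log₁₀|Γ| = −20·log₁₀(0.49)

|Γ| ≈ 0.49; return loss ≈ 6.2 dB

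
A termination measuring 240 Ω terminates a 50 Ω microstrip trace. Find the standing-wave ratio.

VSWR ≈ 4.8

For a purely resistive load, VSWR = R_L/Z_0 or Z_0/R_L (whichever > 1) = 240/50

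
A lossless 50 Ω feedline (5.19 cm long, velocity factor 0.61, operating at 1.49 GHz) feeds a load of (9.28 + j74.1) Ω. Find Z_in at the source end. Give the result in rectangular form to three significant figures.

Z_in ≈ 3.72 + j26.9 Ω

λ = v/f = 0.61·c / 1.49 GHz = 0.123 m
βl = 2π·l/λ = 2π × 0.423 = 152°
tan(βl) = tan(152°) = -0.529
Z_in = Z_0·(Z_L + jZ_0·tanβl)/(Z_0 + jZ_L·tanβl)
     = 50·(9.28 + j47.7)/(89.2 − j4.91)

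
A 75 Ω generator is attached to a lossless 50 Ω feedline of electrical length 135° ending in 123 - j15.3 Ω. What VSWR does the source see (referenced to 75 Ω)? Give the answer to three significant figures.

VSWR ≈ 2.67

tan(βl) = -1
Z_in = Z_0·(Z_L + jZ_0·tanβl)/(Z_0 + jZ_L·tanβl) = 37.7 + j39.4 Ω
Γ_s = (Z_in − Z_s)/(Z_in + Z_s) = (-37.3 + j39.4)/(113 + j39.4), |Γ_s| = 0.455
VSWR = (1 + |Γ_s|)/(1 − |Γ_s|)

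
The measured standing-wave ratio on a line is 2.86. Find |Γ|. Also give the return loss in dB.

|Γ| = (S − 1)/(S + 1) = (2.86 − 1)/(2.86 + 1) = 1.86/3.86
RL = −20·log₁₀|Γ| = −20·log₁₀(0.482)

|Γ| ≈ 0.482; return loss ≈ 6.34 dB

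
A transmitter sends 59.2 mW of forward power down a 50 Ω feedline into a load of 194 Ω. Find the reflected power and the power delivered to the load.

Γ = (194 − 50)/(194 + 50) = 0.59
|Γ|² = 0.348
P_refl = |Γ|²·P_inc = 20.6 mW, P_del = (1 − |Γ|²)·P_inc = 38.6 mW

P_reflected ≈ 20.6 mW; P_delivered ≈ 38.6 mW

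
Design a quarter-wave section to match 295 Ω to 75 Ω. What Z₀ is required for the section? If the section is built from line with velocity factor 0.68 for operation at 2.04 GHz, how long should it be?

Z_qwt = √(Z_0·R_L) = √(75 × 295) = √22120
λ = 0.68·c/f = 0.1 m, so l = λ/4 = 0.025 m

Z_qwt ≈ 149 Ω; length ≈ 2.5 cm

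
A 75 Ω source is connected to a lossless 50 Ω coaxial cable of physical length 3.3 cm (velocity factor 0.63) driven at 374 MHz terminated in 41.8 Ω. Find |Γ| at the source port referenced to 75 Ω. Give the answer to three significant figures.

|Γ| ≈ 0.266

λ = v/f = 0.63·c / 374 MHz = 0.505 m
βl = 2π·l/λ = 2π × 0.0653 = 23.5°
tan(βl) = 0.435
Z_in = Z_0·(Z_L + jZ_0·tanβl)/(Z_0 + jZ_L·tanβl) = 43.9 + j5.78 Ω
Γ_s = (Z_in − Z_s)/(Z_in + Z_s) = (-31.1 + j5.78)/(119 + j5.78), |Γ_s| = 0.266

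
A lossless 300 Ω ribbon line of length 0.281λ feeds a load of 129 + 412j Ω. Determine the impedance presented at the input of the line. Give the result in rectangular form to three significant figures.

βl = 2π × 0.281 = 101°
tan(βl) = tan(101°) = -5.07
Z_in = Z_0·(Z_L + jZ_0·tanβl)/(Z_0 + jZ_L·tanβl)
     = 300·(129 − j1110)/(2390 − j654)

Z_in ≈ 50.5 − j125 Ω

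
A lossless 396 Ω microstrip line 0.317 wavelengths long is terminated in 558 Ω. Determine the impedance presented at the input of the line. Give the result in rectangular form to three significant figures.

βl = 2π × 0.317 = 114°
tan(βl) = tan(114°) = -2.23
Z_in = Z_0·(Z_L + jZ_0·tanβl)/(Z_0 + jZ_L·tanβl)
     = 396·(558 − j884)/(396 − j1250)

Z_in ≈ 306 + j79.9 Ω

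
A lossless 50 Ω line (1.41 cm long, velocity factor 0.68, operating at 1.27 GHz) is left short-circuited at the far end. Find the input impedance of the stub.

Z_in ≈ +j30.8 Ω

λ = v/f = 0.68·c / 1.27 GHz = 0.161 m
βl = 2π·l/λ = 2π × 0.0878 = 31.6°
tan(βl) = 0.615
For a short-circuited stub, Z_in = jZ_0·tan(βl)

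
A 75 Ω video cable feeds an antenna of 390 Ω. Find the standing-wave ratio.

VSWR ≈ 5.2

Γ = (390 − 75)/(390 + 75) = 0.677
VSWR = (1 + 0.677)/(1 − 0.677)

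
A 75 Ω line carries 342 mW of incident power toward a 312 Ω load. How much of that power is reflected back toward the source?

Γ = (312 − 75)/(312 + 75) = 0.612
|Γ|² = 0.375
P_refl = |Γ|²·P_inc = 128 mW, P_del = (1 − |Γ|²)·P_inc = 214 mW

P_reflected ≈ 128 mW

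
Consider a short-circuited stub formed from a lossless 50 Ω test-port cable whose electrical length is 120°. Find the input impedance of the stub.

tan(βl) = -1.73
For a short-circuited stub, Z_in = jZ_0·tan(βl)

Z_in ≈ −j86.6 Ω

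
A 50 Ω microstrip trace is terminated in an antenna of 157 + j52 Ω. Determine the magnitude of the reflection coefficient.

|Γ| ≈ 0.557

Γ = (Z_L − Z_0)/(Z_L + Z_0) = (107 + j52)/(207 + j52)
|Γ| = 119/213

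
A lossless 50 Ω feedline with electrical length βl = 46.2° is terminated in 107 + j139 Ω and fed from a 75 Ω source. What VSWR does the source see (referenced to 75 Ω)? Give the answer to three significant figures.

VSWR ≈ 5.57

tan(βl) = 1.04
Z_in = Z_0·(Z_L + jZ_0·tanβl)/(Z_0 + jZ_L·tanβl) = 26 − j70.1 Ω
Γ_s = (Z_in − Z_s)/(Z_in + Z_s) = (-49 − j70.1)/(101 − j70.1), |Γ_s| = 0.695
VSWR = (1 + |Γ_s|)/(1 − |Γ_s|)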